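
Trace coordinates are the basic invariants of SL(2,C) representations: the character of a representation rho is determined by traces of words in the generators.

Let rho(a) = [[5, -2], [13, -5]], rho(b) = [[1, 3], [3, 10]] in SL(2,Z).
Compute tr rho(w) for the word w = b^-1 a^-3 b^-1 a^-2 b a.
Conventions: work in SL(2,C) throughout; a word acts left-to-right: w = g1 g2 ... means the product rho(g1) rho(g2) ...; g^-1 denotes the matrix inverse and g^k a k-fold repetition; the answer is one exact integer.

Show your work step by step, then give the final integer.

rho(b^-1) = [[10, -3], [-3, 1]]
... * rho(a^-1) = [[-5, 2], [-13, 5]]  ->  [[-11, 5], [2, -1]]
... * rho(a^-1) = [[-5, 2], [-13, 5]]  ->  [[-10, 3], [3, -1]]
... * rho(a^-1) = [[-5, 2], [-13, 5]]  ->  [[11, -5], [-2, 1]]
... * rho(b^-1) = [[10, -3], [-3, 1]]  ->  [[125, -38], [-23, 7]]
... * rho(a^-1) = [[-5, 2], [-13, 5]]  ->  [[-131, 60], [24, -11]]
... * rho(a^-1) = [[-5, 2], [-13, 5]]  ->  [[-125, 38], [23, -7]]
... * rho(b) = [[1, 3], [3, 10]]  ->  [[-11, 5], [2, -1]]
... * rho(a) = [[5, -2], [13, -5]]  ->  [[10, -3], [-3, 1]]
tr = 10 + 1 = 11

11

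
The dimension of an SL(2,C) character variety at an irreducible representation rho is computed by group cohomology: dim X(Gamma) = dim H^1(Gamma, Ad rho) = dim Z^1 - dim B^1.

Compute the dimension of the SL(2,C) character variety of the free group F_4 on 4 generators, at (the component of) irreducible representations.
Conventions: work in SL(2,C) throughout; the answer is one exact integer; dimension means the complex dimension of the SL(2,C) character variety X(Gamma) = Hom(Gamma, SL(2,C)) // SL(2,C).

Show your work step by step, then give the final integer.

9

Here Gamma is free of rank 4 — no relator constrains a cocycle.
So Z^1 = (sl_2)^4 in full: dim Z^1 = 12.
dim B^1 = 3: the coboundary map is injective because an irreducible image has centralizer 0 in sl_2.
dim X = dim H^1 = dim Z^1 - dim B^1 = 12 - 3 = 9.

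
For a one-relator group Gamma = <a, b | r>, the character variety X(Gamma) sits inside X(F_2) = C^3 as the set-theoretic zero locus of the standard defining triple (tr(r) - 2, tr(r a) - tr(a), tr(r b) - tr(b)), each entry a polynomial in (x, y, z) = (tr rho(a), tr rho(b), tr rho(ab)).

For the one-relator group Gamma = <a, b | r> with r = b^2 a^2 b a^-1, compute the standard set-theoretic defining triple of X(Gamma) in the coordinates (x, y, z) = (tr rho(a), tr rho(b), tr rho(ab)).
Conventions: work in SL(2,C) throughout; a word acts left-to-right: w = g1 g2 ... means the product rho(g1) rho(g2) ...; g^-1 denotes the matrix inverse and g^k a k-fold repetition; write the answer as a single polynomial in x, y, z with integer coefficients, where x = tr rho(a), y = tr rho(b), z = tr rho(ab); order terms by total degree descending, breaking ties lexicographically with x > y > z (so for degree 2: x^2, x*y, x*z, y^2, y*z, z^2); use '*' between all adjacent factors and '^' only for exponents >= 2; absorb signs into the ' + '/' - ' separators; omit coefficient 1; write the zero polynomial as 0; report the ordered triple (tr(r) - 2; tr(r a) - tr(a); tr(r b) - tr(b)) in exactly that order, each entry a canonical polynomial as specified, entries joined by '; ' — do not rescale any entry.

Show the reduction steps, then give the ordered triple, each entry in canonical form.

trace(b^2 a) = trace(b) * trace(a b) - trace(a) = y*z - x
trace(b^2) = trace(b) * trace(b) - trace(1) = y^2 - 2
trace(a^2 b^2) = trace(a) * trace(b^2 a) - trace(b^2) = x*y*z - x^2 - y^2 + 2
trace(a^2 b) = trace(a) * trace(b a) - trace(b) = x*z - y
trace(b^2 a^2 b) = trace(b) * trace(a^2 b^2) - trace(a^2 b) = x*y^2*z - x^2*y - y^3 - x*z + 3*y
trace(b a b a) = trace(b a) * trace(b a) - trace(1) = z^2 - 2
trace(a^2 b a b) = trace(a) * trace(b a b a) - trace(b a b) = x*z^2 - y*z - x
trace(a^2 b a) = trace(a) * trace(b a^2) - trace(b a) = x^2*z - x*y - z
trace(b^2 a^2 b a) = trace(b) * trace(a^2 b a b) - trace(a^2 b a) = x*y*z^2 - x^2*z - y^2*z + z
trace(b^2 a^2 b a^-1) = trace(b^2 a^2 b) * trace(a) - trace(b^2 a^2 b a) = x^2*y^2*z - x^3*y - x*y^3 - x*y*z^2 + y^2*z + 3*x*y - z
trace(b^3 a^2 b) = trace(b) * trace(b^2 a^2 b) - trace(b^2 a^2)   [square of b] = x*y^3*z - x^2*y^2 - y^4 - 2*x*y*z + x^2 + 4*y^2 - 2
trace(b^3 a^2 b a) = trace(b) * trace(a^2 b a b^2) - trace(a^2 b a b)   [square of b] = x*y^2*z^2 - x^2*y*z - y^3*z - x*z^2 + 2*y*z + x
trace(b^2 a^2 b a^-1 b) = trace(b^3 a^2 b) * trace(a) - trace(b^3 a^2 b a)   [inverse elimination on a] = x^2*y^3*z - x^3*y^2 - x*y^4 - x*y^2*z^2 - x^2*y*z + y^3*z + x^3 + 4*x*y^2 + x*z^2 - 2*y*z - 3*x
assemble the triple (trace(r) - 2; trace(r a) - x; trace(r b) - y)

x^2*y^2*z - x^3*y - x*y^3 - x*y*z^2 + y^2*z + 3*x*y - z - 2; x*y^2*z - x^2*y - y^3 - x*z - x + 3*y; x^2*y^3*z - x^3*y^2 - x*y^4 - x*y^2*z^2 - x^2*y*z + y^3*z + x^3 + 4*x*y^2 + x*z^2 - 2*y*z - 3*x - y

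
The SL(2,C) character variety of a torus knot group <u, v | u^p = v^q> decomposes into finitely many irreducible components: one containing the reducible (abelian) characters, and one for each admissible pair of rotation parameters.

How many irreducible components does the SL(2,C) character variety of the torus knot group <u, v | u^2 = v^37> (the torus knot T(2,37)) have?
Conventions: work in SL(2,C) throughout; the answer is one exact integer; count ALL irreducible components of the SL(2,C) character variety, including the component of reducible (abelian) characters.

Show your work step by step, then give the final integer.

19

For T(2,37): irreducibility forces the central element u^2 = v^37 to one of +I, -I.
On an irreducible component, tr(u) is locked at 2*cos(pi*alpha/2) for some alpha in 1..1, and tr(v) at 2*cos(pi*beta/37) for some beta in 1..36.
The two central values (-1)^alpha I and (-1)^beta I must be the same matrix, so alpha and beta share a parity.
Enumerate parity-matched pairs: 1*18 odd-odd plus 0*18 even-even gives 18.
Total: 18 irreducible-character components + 1 reducible (abelian) component = 19.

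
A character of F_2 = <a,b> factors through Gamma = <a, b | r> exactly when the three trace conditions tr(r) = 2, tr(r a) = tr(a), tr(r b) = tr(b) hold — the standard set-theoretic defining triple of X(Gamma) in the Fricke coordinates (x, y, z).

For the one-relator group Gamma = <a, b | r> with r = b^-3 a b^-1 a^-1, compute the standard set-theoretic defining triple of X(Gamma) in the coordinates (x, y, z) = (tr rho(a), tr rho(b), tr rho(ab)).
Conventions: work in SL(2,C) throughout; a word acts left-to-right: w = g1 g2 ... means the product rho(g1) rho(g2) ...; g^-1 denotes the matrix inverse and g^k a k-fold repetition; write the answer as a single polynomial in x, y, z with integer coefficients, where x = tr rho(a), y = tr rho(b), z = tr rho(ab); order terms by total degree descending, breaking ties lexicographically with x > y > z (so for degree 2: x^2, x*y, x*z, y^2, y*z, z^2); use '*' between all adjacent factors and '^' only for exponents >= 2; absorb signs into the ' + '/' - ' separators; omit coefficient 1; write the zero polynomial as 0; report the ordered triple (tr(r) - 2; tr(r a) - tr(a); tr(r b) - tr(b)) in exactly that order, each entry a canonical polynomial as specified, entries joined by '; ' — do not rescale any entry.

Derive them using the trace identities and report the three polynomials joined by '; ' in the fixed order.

trace(b^-1) = trace(b) = y
trace(b^-2) = trace(b^-1)*trace(b) - trace(1)   [inverse elimination on b] = y^2 - 2
trace(b^-3) = trace(b^-2)*trace(b) - trace(b^-1)   [inverse elimination on b] = y^3 - 3*y
trace(b^-1 a) = trace(a)*trace(b) - trace(a b)   [inverse elimination on b] = x*y - z
trace(b^-2 a) = trace(b^-1 a)*trace(b) - trace(b^-1 a b)   [inverse elimination on b] = x*y^2 - y*z - x
trace(a b a) = trace(a)*trace(b a) - trace(b)   [square of a] = x*z - y
trace(a b a b) = trace(b a)*trace(b a) - trace(1)   [split at a repeated b] = z^2 - 2
trace(b^-1 a b a) = trace(a b a)*trace(b) - trace(a b a b)   [inverse elimination on b] = x*y*z - y^2 - z^2 + 2
trace(a b a b^-2) = trace(b^-1 a b a)*trace(b) - trace(b^-1 a b a b)   [inverse elimination on b] = x*y^2*z - y^3 - y*z^2 - x*z + 3*y
trace(b^-3 a b a) = trace(a b a b^-2)*trace(b) - trace(a b a b^-1)   [inverse elimination on b] = x*y^3*z - y^4 - y^2*z^2 - 2*x*y*z + 4*y^2 + z^2 - 2
trace(a^-1 b^-3 a b) = trace(b^-3 a b)*trace(a) - trace(b^-3 a b a)   [inverse elimination on a] = -x*y^3*z + x^2*y^2 + y^4 + y^2*z^2 + x*y*z - x^2 - 4*y^2 - z^2 + 2
trace(b^-3 a b^-1 a^-1) = trace(a^-1 b^-3 a)*trace(b) - trace(a^-1 b^-3 a b)   [inverse elimination on b] = x*y^3*z - x^2*y^2 - y^2*z^2 - x*y*z + x^2 + y^2 + z^2 - 2
trace(b^-3 a) = trace(b^-2 a)*trace(b) - trace(b^-2 a b) = x*y^3 - y^2*z - 2*x*y + z
trace(b^-3 a b^-1) = trace(b^-3 a)*trace(b) - trace(b^-3 a b) = x*y^4 - y^3*z - 3*x*y^2 + 2*y*z + x
trace(a b a^-1 b^-1) = trace(b^-1 a b)*trace(a) - trace(b^-1 a b a)   [inverse elimination on a] = -x*y*z + x^2 + y^2 + z^2 - 2
trace(a^-1 b^-2 a b) = trace(a b a^-1 b^-1)*trace(b) - trace(a b a^-1)   [inverse elimination on b] = -x*y^2*z + x^2*y + y^3 + y*z^2 - 3*y
trace(b^-2 a b^-1 a^-1) = trace(a^-1 b^-2 a)*trace(b) - trace(a^-1 b^-2 a b)   [inverse elimination on b] = x*y^2*z - x^2*y - y*z^2 + y
assemble the triple (trace(r) - 2; trace(r a) - x; trace(r b) - y)

x*y^3*z - x^2*y^2 - y^2*z^2 - x*y*z + x^2 + y^2 + z^2 - 4; x*y^4 - y^3*z - 3*x*y^2 + 2*y*z; x*y^2*z - x^2*y - y*z^2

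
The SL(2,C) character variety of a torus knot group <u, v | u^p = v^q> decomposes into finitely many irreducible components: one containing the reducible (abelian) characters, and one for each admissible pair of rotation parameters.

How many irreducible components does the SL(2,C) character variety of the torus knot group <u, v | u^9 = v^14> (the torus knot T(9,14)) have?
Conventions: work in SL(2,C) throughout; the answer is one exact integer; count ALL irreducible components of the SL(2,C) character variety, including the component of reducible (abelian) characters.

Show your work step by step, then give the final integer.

53

In the torus knot group T(9,14), u^9 = v^14 is central, so an irreducible representation sends it to +I or -I (Schur).
This locks tr(u) to 2*cos(pi*alpha/9), alpha in 1..8, and tr(v) to 2*cos(pi*beta/14), beta in 1..13, on each component of irreducible characters.
The two central values (-1)^alpha I and (-1)^beta I must be the same matrix, so alpha and beta share a parity.
Counting: 4 odd alphas x 7 odd betas + 4 even alphas x 6 even betas = 28 + 24 = 52.
Total: 52 irreducible-character components + 1 reducible (abelian) component = 53.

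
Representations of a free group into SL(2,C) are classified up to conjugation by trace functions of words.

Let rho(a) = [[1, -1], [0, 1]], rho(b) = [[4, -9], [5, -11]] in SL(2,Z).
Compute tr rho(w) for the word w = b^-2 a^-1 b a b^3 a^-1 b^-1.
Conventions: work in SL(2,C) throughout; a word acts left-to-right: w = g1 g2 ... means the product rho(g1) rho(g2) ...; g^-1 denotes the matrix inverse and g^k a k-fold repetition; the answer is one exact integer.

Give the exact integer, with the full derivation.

674398

rho(b^-1) = [[-11, 9], [-5, 4]]
... * rho(b^-1) = [[-11, 9], [-5, 4]]  ->  [[76, -63], [35, -29]]
... * rho(a^-1) = [[1, 1], [0, 1]]  ->  [[76, 13], [35, 6]]
... * rho(b) = [[4, -9], [5, -11]]  ->  [[369, -827], [170, -381]]
... * rho(a) = [[1, -1], [0, 1]]  ->  [[369, -1196], [170, -551]]
... * rho(b) = [[4, -9], [5, -11]]  ->  [[-4504, 9835], [-2075, 4531]]
... * rho(b) = [[4, -9], [5, -11]]  ->  [[31159, -67649], [14355, -31166]]
... * rho(b) = [[4, -9], [5, -11]]  ->  [[-213609, 463708], [-98410, 213631]]
... * rho(a^-1) = [[1, 1], [0, 1]]  ->  [[-213609, 250099], [-98410, 115221]]
... * rho(b^-1) = [[-11, 9], [-5, 4]]  ->  [[1099204, -922085], [506405, -424806]]
tr = 1099204 + -424806 = 674398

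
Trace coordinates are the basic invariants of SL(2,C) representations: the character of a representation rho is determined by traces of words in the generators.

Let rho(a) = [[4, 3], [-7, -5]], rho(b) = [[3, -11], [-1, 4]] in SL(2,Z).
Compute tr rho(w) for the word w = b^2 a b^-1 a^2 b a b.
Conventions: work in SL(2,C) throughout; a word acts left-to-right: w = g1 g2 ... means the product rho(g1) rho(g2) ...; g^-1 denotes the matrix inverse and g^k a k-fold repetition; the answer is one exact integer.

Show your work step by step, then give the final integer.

rho(b) = [[3, -11], [-1, 4]]
... * rho(b) = [[3, -11], [-1, 4]]  ->  [[20, -77], [-7, 27]]
... * rho(a) = [[4, 3], [-7, -5]]  ->  [[619, 445], [-217, -156]]
... * rho(b^-1) = [[4, 11], [1, 3]]  ->  [[2921, 8144], [-1024, -2855]]
... * rho(a) = [[4, 3], [-7, -5]]  ->  [[-45324, -31957], [15889, 11203]]
... * rho(a) = [[4, 3], [-7, -5]]  ->  [[42403, 23813], [-14865, -8348]]
... * rho(b) = [[3, -11], [-1, 4]]  ->  [[103396, -371181], [-36247, 130123]]
... * rho(a) = [[4, 3], [-7, -5]]  ->  [[3011851, 2166093], [-1055849, -759356]]
... * rho(b) = [[3, -11], [-1, 4]]  ->  [[6869460, -24465989], [-2408191, 8576915]]
tr = 6869460 + 8576915 = 15446375

15446375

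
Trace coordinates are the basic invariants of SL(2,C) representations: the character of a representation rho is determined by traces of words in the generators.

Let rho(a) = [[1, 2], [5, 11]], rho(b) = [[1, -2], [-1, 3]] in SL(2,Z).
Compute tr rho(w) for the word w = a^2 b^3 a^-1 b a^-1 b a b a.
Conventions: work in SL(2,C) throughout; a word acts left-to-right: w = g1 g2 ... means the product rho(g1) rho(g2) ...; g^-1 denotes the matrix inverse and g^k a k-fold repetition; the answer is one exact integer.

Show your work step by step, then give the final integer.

516637122

rho(a) = [[1, 2], [5, 11]]
... * rho(a) = [[1, 2], [5, 11]]  ->  [[11, 24], [60, 131]]
... * rho(b) = [[1, -2], [-1, 3]]  ->  [[-13, 50], [-71, 273]]
... * rho(b) = [[1, -2], [-1, 3]]  ->  [[-63, 176], [-344, 961]]
... * rho(b) = [[1, -2], [-1, 3]]  ->  [[-239, 654], [-1305, 3571]]
... * rho(a^-1) = [[11, -2], [-5, 1]]  ->  [[-5899, 1132], [-32210, 6181]]
... * rho(b) = [[1, -2], [-1, 3]]  ->  [[-7031, 15194], [-38391, 82963]]
... * rho(a^-1) = [[11, -2], [-5, 1]]  ->  [[-153311, 29256], [-837116, 159745]]
... * rho(b) = [[1, -2], [-1, 3]]  ->  [[-182567, 394390], [-996861, 2153467]]
... * rho(a) = [[1, 2], [5, 11]]  ->  [[1789383, 3973156], [9770474, 21694415]]
... * rho(b) = [[1, -2], [-1, 3]]  ->  [[-2183773, 8340702], [-11923941, 45542297]]
... * rho(a) = [[1, 2], [5, 11]]  ->  [[39519737, 87380176], [215787544, 477117385]]
tr = 39519737 + 477117385 = 516637122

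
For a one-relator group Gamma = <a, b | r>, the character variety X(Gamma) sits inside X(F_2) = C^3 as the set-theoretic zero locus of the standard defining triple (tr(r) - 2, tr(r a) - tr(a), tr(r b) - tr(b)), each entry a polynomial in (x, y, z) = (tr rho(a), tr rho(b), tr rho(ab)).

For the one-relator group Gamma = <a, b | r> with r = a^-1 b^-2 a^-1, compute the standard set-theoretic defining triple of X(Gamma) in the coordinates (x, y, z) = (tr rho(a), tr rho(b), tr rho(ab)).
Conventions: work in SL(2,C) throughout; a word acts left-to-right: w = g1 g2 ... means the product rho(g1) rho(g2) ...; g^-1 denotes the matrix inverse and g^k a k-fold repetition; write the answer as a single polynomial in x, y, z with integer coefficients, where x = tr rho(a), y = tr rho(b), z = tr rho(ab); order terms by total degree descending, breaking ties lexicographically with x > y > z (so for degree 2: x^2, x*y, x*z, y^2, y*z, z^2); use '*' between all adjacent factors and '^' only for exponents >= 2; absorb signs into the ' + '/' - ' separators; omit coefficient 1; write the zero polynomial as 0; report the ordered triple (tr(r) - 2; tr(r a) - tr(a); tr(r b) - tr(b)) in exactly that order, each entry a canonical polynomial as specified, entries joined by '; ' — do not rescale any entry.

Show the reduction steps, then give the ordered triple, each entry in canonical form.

x*y*z - x^2 - y^2; y*z - 2*x; x*y^2*z - x^2*y - y^3 - y*z^2 + x*z + 2*y

trace(b^-1) = trace(b) = y
so trace(b^-1 a) = trace(a) trace(b) - trace(a b) = x*y - z
so trace(b^-1 a^-1) = trace(b^-1) trace(a) - trace(b^-1 a) = z
trace(a^-1 b^-2) = trace(b^-1 a^-1) trace(b) - trace(b^-1 a^-1 b) = y*z - x
reduce: trace(b^-2) = trace(b^-1) trace(b) - trace(1) = y^2 - 2
trace(a^-1 b^-2 a^-1) = trace(a^-1 b^-2) trace(a) - trace(a^-1 b^-2 a) = x*y*z - x^2 - y^2 + 2
so trace(b a b a) = trace(b a) trace(b a) - trace(1) = z^2 - 2
so trace(a^-1 b a b) = trace(b a b) trace(a) - trace(b a b a) = x*y*z - x^2 - z^2 + 2
reduce: trace(b^-1 a^-1 b a) = trace(a^-1 b a) trace(b) - trace(a^-1 b a b) = -x*y*z + x^2 + y^2 + z^2 - 2
trace(a^-1 b a^-1 b^-1) = trace(b^-1 a^-1 b) trace(a) - trace(b^-1 a^-1 b a) = x*y*z - y^2 - z^2 + 2
trace(a^-1 b a^-1) = trace(a^-1 b) trace(a) - trace(a^-1 b a) = x^2*y - x*z - y
reduce: trace(a^-1 b^-2 a^-1 b) = trace(a^-1 b a^-1 b^-1) trace(b) - trace(a^-1 b a^-1) = x*y^2*z - x^2*y - y^3 - y*z^2 + x*z + 3*y
assemble the triple (trace(r) - 2; trace(r a) - x; trace(r b) - y)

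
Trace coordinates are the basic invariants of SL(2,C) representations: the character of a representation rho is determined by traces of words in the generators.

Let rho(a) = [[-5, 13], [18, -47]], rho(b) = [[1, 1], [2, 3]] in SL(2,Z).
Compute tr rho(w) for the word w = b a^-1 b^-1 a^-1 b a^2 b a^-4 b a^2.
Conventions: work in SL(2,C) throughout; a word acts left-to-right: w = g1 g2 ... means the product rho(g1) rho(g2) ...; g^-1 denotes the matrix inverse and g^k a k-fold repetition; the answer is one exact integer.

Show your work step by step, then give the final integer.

2538102067986334084

rho(b) = [[1, 1], [2, 3]]
... * rho(a^-1) = [[-47, -13], [-18, -5]]  ->  [[-65, -18], [-148, -41]]
... * rho(b^-1) = [[3, -1], [-2, 1]]  ->  [[-159, 47], [-362, 107]]
... * rho(a^-1) = [[-47, -13], [-18, -5]]  ->  [[6627, 1832], [15088, 4171]]
... * rho(b) = [[1, 1], [2, 3]]  ->  [[10291, 12123], [23430, 27601]]
... * rho(a) = [[-5, 13], [18, -47]]  ->  [[166759, -435998], [379668, -992657]]
... * rho(a) = [[-5, 13], [18, -47]]  ->  [[-8681759, 22659773], [-19766166, 51590563]]
... * rho(b) = [[1, 1], [2, 3]]  ->  [[36637787, 59297560], [83414960, 135005523]]
... * rho(a^-1) = [[-47, -13], [-18, -5]]  ->  [[-2789332069, -772779031], [-6350602534, -1759422095]]
... * rho(a^-1) = [[-47, -13], [-18, -5]]  ->  [[145008629801, 40125212052], [330147916808, 91354943417]]
... * rho(a^-1) = [[-47, -13], [-18, -5]]  ->  [[-7537659417583, -2085738247673], [-17161341071482, -4748697635589]]
... * rho(a^-1) = [[-47, -13], [-18, -5]]  ->  [[391813281084515, 108418263666944], [892059587800256, 246840922107211]]
... * rho(b) = [[1, 1], [2, 3]]  ->  [[608649808418403, 717068072085347], [1385741432014678, 1632582354121889]]
... * rho(a) = [[-5, 13], [18, -47]]  ->  [[9863976255444231, -25789751878572070], [22457775214120612, -58716732027537969]]
... * rho(a) = [[-5, 13], [18, -47]]  ->  [[-513535415091518415, 1340350029613662293], [-1169190052566286502, 3051637483077852499]]
tr = -513535415091518415 + 3051637483077852499 = 2538102067986334084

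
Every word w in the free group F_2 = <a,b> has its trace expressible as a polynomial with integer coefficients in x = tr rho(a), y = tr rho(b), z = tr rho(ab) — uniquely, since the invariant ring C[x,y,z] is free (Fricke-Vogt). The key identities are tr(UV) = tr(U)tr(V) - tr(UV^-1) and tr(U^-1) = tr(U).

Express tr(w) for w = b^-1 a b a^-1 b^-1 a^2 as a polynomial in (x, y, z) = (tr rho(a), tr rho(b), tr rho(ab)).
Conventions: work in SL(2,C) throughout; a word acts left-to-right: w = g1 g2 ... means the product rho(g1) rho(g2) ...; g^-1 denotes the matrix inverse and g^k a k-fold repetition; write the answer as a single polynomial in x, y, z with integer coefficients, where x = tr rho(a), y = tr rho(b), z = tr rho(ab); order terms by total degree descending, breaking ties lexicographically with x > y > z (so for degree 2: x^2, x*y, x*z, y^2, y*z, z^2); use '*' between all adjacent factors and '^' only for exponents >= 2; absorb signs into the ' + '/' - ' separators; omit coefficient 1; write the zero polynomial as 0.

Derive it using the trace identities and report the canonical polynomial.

-x^3*y^2*z + x^4*y + x^2*y^3 + 2*x^2*y*z^2 - x^3*z - x*z^3 - 4*x^2*y - y^3 - y*z^2 + 3*x*z + 3*y

trace(a b a) = trace(a) trace(b a) - trace(b) = x*z - y
and trace(a b a b) = trace(a b) trace(a b) - trace(1)   [split at repeated a] = z^2 - 2
trace(a b^-1 a b) = trace(a b a) trace(b) - trace(a b a b) = x*y*z - y^2 - z^2 + 2
and trace(a^3 b) = trace(a) trace(b a^2) - trace(b a) = x^2*z - x*y - z
next, trace(a^2) = trace(a) trace(a) - trace(1) = x^2 - 2
trace(a^3) = trace(a) trace(a^2) - trace(a) = x^3 - 3*x
next, trace(a b^2 a^2) = trace(b) trace(a^3 b) - trace(a^3) = x^2*y*z - x^3 - x*y^2 - y*z + 3*x
and trace(b a b) = trace(b) trace(a b) - trace(a) = y*z - x
trace(a^2 b a b) = trace(a) trace(b a b a) - trace(b a b) = x*z^2 - y*z - x
and trace(a b^2 a^2 b) = trace(b) trace(a^2 b a b) - trace(a^2 b a) = x*y*z^2 - x^2*z - y^2*z + z
and trace(b a^2 b^-1 a b) = trace(a b^2 a^2) trace(b) - trace(a b^2 a^2 b) = x^2*y^2*z - x^3*y - x*y^3 - x*y*z^2 + x^2*z + 3*x*y - z
trace(a b a b a^2) = trace(a) trace(a b a b a) - trace(a b a b) = x^2*z^2 - x*y*z - x^2 - z^2 + 2
next, trace(b a b a b a) = trace(b a) trace(b a b a) - trace(b^-1 a^-1)   [split at repeated b] = z^3 - 3*z
and trace(b a b a b) = trace(b) trace(a b a b) - trace(a b a) = y*z^2 - x*z - y
and trace(a b a b a^2 b) = trace(a) trace(b a b a b a) - trace(b a b a b) = x*z^3 - y*z^2 - 2*x*z + y
and trace(b a^2 b^-1 a b a) = trace(a b a b a^2) trace(b) - trace(a b a b a^2 b) = x^2*y*z^2 - x*y^2*z - x*z^3 - x^2*y + 2*x*z + y
next, trace(a^2 b^-1 a b a^-1 b) = trace(b a^2 b^-1 a b) trace(a) - trace(b a^2 b^-1 a b a) = x^3*y^2*z - x^4*y - x^2*y^3 - 2*x^2*y*z^2 + x^3*z + x*y^2*z + x*z^3 + 4*x^2*y - 3*x*z - y
next, trace(b^-1 a b a^-1 b^-1 a^2) = trace(a^2 b^-1 a b a^-1) trace(b) - trace(a^2 b^-1 a b a^-1 b) = -x^3*y^2*z + x^4*y + x^2*y^3 + 2*x^2*y*z^2 - x^3*z - x*z^3 - 4*x^2*y - y^3 - y*z^2 + 3*x*z + 3*y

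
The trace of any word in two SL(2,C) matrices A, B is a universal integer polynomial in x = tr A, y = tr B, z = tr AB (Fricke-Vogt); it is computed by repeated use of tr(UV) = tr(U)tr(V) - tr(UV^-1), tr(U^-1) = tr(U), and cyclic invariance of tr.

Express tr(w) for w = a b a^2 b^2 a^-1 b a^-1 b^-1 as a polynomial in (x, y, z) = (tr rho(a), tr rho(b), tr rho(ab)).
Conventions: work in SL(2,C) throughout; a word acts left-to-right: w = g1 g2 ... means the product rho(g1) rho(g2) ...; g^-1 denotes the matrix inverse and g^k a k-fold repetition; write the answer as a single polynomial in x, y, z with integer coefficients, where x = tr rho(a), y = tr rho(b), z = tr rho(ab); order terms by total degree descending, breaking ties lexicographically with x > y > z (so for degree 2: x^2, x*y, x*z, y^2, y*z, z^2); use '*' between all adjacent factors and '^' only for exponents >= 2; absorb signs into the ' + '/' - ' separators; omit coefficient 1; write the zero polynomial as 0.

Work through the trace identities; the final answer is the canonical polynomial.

-x^3*y^3*z^2 + x^4*y^2*z + 2*x^2*y^4*z + 2*x^2*y^2*z^3 - x^3*y^3 - x^3*y*z^2 - x*y^5 - 3*x*y^3*z^2 - x*y*z^4 - 3*x^2*y^2*z + y^4*z + y^2*z^3 + 4*x*y^3 + 5*x*y*z^2 - x^2*z - 4*y^2*z - z^3 - x*y + 3*z

trace(b^2 a) = trace(b) trace(a b) - trace(a) = y*z - x
reduce: trace(b^2) = trace(b) trace(b) - trace(1) = y^2 - 2
trace(b a^2 b) = trace(a) trace(b^2 a) - trace(b^2) = x*y*z - x^2 - y^2 + 2
trace(b a^2) = trace(a) trace(b a) - trace(b) = x*z - y
trace(b a^2 b^2) = trace(b) trace(b a^2 b) - trace(b a^2) = x*y^2*z - x^2*y - y^3 - x*z + 3*y
trace(a b a b) = trace(a b) trace(a b) - trace(1)   [split at repeated a] = z^2 - 2
trace(a b a b^2) = trace(b) trace(a b a b) - trace(a b a) = y*z^2 - x*z - y
reduce: trace(b^3 a b a) = trace(b) trace(a b a b^2) - trace(a b a b) = y^2*z^2 - x*y*z - y^2 - z^2 + 2
trace(a b^3) = trace(b) trace(b a b) - trace(b a) = y^2*z - x*y - z
so trace(b^3 a b) = trace(b) trace(a b^3) - trace(a b^2) = y^3*z - x*y^2 - 2*y*z + x
trace(b a^2 b^3 a) = trace(a) trace(b^3 a b a) - trace(b^3 a b) = x*y^2*z^2 - x^2*y*z - y^3*z - x*z^2 + 2*y*z + x
so trace(b^3) = trace(b) trace(b^2) - trace(b) = y^3 - 3*y
trace(b^4) = trace(b) trace(b^3) - trace(b^2) = y^4 - 4*y^2 + 2
trace(b a^2 b^3) = trace(a) trace(b^4 a) - trace(b^4) = x*y^3*z - x^2*y^2 - y^4 - 2*x*y*z + x^2 + 4*y^2 - 2
trace(b a^2 b a^2 b^2) = trace(a) trace(b a^2 b^3 a) - trace(b a^2 b^3) = x^2*y^2*z^2 - x^3*y*z - 2*x*y^3*z + x^2*y^2 - x^2*z^2 + y^4 + 4*x*y*z - 4*y^2 + 2
trace(b a b a b a) = trace(b a b a) trace(b a) - trace(a b)   [split at repeated b] = z^3 - 3*z
trace(a b a b a^2 b) = trace(a) trace(b a b a b a) - trace(b a b a b) = x*z^3 - y*z^2 - 2*x*z + y
so trace(a b a b a) = trace(a) trace(b a b a) - trace(b a b) = x*z^2 - y*z - x
trace(a b a b a^2) = trace(a) trace(a b a b a) - trace(a b a b) = x^2*z^2 - x*y*z - x^2 - z^2 + 2
so trace(b a^2 b^2 a b a) = trace(b) trace(a b a b a^2 b) - trace(a b a b a^2) = x*y*z^3 - x^2*z^2 - y^2*z^2 - x*y*z + x^2 + y^2 + z^2 - 2
trace(a b^2 a^2 b) = trace(a) trace(b a b^2 a) - trace(b a b^2) = x*y*z^2 - x^2*z - y^2*z + z
so trace(a^3 b) = trace(a) trace(a b a) - trace(a b) = x^2*z - x*y - z
trace(a^2) = trace(a) trace(a) - trace(1) = x^2 - 2
trace(a^3) = trace(a) trace(a^2) - trace(a) = x^3 - 3*x
trace(a b^2 a^2) = trace(b) trace(a^3 b) - trace(a^3) = x^2*y*z - x^3 - x*y^2 - y*z + 3*x
so trace(b a^2 b^2 a b) = trace(b) trace(a b^2 a^2 b) - trace(a b^2 a^2) = x*y^2*z^2 - 2*x^2*y*z - y^3*z + x^3 + x*y^2 + 2*y*z - 3*x
so trace(b a^2 b a^2 b^2 a) = trace(a) trace(b a^2 b^2 a b a) - trace(b a^2 b^2 a b) = x^2*y*z^3 - x^3*z^2 - 2*x*y^2*z^2 + x^2*y*z + y^3*z + x*z^2 - 2*y*z + x
reduce: trace(a b a^2 b^2 a^-1 b a) = trace(b a^2 b a^2 b^2) trace(a) - trace(b a^2 b a^2 b^2 a) = x^3*y^2*z^2 - x^4*y*z - 2*x^2*y^3*z - x^2*y*z^3 + x^3*y^2 + x*y^4 + 2*x*y^2*z^2 + 3*x^2*y*z - y^3*z - 4*x*y^2 - x*z^2 + 2*y*z + x
so trace(b a b a b a^2 b^2) = trace(b) trace(a b a b a^2 b^2) - trace(a b a b a^2 b) = x*y^2*z^3 - x^2*y*z^2 - y^3*z^2 - x*y^2*z - x*z^3 + x^2*y + y^3 + 2*y*z^2 + 2*x*z - 3*y
reduce: trace(b a b a b a b a) = trace(a b) trace(a b a b a b) - trace(a^-1 b^-1 a^-1 b^-1)   [split at repeated a] = z^4 - 4*z^2 + 2
so trace(b a b a b a b) = trace(b) trace(a b a b a b) - trace(a b a b a) = y*z^3 - x*z^2 - 2*y*z + x
trace(a b a b a b a^2 b) = trace(a) trace(b a b a b a b a) - trace(b a b a b a b) = x*z^4 - y*z^3 - 3*x*z^2 + 2*y*z + x
so trace(a b a b a b a^2) = trace(a) trace(a b a b a b a) - trace(a b a b a b) = x^2*z^3 - x*y*z^2 - 2*x^2*z - z^3 + x*y + 3*z
trace(b a b a b a^2 b^2 a) = trace(b) trace(a b a b a b a^2 b) - trace(a b a b a b a^2) = x*y*z^4 - x^2*z^3 - y^2*z^3 - 2*x*y*z^2 + 2*x^2*z + 2*y^2*z + z^3 - 3*z
trace(a b a^2 b^2 a^-1 b a b) = trace(b a b a b a^2 b^2) trace(a) - trace(b a b a b a^2 b^2 a) = x^2*y^2*z^3 - x^3*y*z^2 - x*y^3*z^2 - x*y*z^4 - x^2*y^2*z + y^2*z^3 + x^3*y + x*y^3 + 4*x*y*z^2 - 2*y^2*z - z^3 - 3*x*y + 3*z
reduce: trace(b^-1 a b a^2 b^2 a^-1 b a) = trace(a b a^2 b^2 a^-1 b a) trace(b) - trace(a b a^2 b^2 a^-1 b a b) = x^3*y^3*z^2 - x^4*y^2*z - 2*x^2*y^4*z - 2*x^2*y^2*z^3 + x^3*y^3 + x^3*y*z^2 + x*y^5 + 3*x*y^3*z^2 + x*y*z^4 + 4*x^2*y^2*z - y^4*z - y^2*z^3 - x^3*y - 5*x*y^3 - 5*x*y*z^2 + 4*y^2*z + z^3 + 4*x*y - 3*z
trace(a b a^2 b^2 a^-1 b a^-1 b^-1) = trace(b^-1 a b a^2 b^2 a^-1 b) trace(a) - trace(b^-1 a b a^2 b^2 a^-1 b a) = -x^3*y^3*z^2 + x^4*y^2*z + 2*x^2*y^4*z + 2*x^2*y^2*z^3 - x^3*y^3 - x^3*y*z^2 - x*y^5 - 3*x*y^3*z^2 - x*y*z^4 - 3*x^2*y^2*z + y^4*z + y^2*z^3 + 4*x*y^3 + 5*x*y*z^2 - x^2*z - 4*y^2*z - z^3 - x*y + 3*z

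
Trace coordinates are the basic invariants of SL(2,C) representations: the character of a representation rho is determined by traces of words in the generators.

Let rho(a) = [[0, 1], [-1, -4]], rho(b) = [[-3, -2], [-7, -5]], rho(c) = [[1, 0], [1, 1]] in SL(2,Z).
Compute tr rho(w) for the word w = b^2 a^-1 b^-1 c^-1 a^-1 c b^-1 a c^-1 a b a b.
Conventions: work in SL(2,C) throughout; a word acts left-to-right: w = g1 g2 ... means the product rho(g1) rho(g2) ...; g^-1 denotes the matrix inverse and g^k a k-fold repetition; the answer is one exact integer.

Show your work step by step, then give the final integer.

rho(b) = [[-3, -2], [-7, -5]]
... * rho(b) = [[-3, -2], [-7, -5]]  ->  [[23, 16], [56, 39]]
... * rho(a^-1) = [[-4, -1], [1, 0]]  ->  [[-76, -23], [-185, -56]]
... * rho(b^-1) = [[-5, 2], [7, -3]]  ->  [[219, -83], [533, -202]]
... * rho(c^-1) = [[1, 0], [-1, 1]]  ->  [[302, -83], [735, -202]]
... * rho(a^-1) = [[-4, -1], [1, 0]]  ->  [[-1291, -302], [-3142, -735]]
... * rho(c) = [[1, 0], [1, 1]]  ->  [[-1593, -302], [-3877, -735]]
... * rho(b^-1) = [[-5, 2], [7, -3]]  ->  [[5851, -2280], [14240, -5549]]
... * rho(a) = [[0, 1], [-1, -4]]  ->  [[2280, 14971], [5549, 36436]]
... * rho(c^-1) = [[1, 0], [-1, 1]]  ->  [[-12691, 14971], [-30887, 36436]]
... * rho(a) = [[0, 1], [-1, -4]]  ->  [[-14971, -72575], [-36436, -176631]]
... * rho(b) = [[-3, -2], [-7, -5]]  ->  [[552938, 392817], [1345725, 956027]]
... * rho(a) = [[0, 1], [-1, -4]]  ->  [[-392817, -1018330], [-956027, -2478383]]
... * rho(b) = [[-3, -2], [-7, -5]]  ->  [[8306761, 5877284], [20216762, 14303969]]
tr = 8306761 + 14303969 = 22610730

22610730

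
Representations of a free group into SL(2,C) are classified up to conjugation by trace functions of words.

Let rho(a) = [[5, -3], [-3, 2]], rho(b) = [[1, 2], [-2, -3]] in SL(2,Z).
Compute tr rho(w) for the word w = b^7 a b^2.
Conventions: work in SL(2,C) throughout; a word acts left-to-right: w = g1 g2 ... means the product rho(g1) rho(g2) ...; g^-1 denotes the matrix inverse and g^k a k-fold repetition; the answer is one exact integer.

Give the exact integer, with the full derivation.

47

rho(b) = [[1, 2], [-2, -3]]
... * rho(b) = [[1, 2], [-2, -3]]  ->  [[-3, -4], [4, 5]]
... * rho(b) = [[1, 2], [-2, -3]]  ->  [[5, 6], [-6, -7]]
... * rho(b) = [[1, 2], [-2, -3]]  ->  [[-7, -8], [8, 9]]
... * rho(b) = [[1, 2], [-2, -3]]  ->  [[9, 10], [-10, -11]]
... * rho(b) = [[1, 2], [-2, -3]]  ->  [[-11, -12], [12, 13]]
... * rho(b) = [[1, 2], [-2, -3]]  ->  [[13, 14], [-14, -15]]
... * rho(a) = [[5, -3], [-3, 2]]  ->  [[23, -11], [-25, 12]]
... * rho(b) = [[1, 2], [-2, -3]]  ->  [[45, 79], [-49, -86]]
... * rho(b) = [[1, 2], [-2, -3]]  ->  [[-113, -147], [123, 160]]
tr = -113 + 160 = 47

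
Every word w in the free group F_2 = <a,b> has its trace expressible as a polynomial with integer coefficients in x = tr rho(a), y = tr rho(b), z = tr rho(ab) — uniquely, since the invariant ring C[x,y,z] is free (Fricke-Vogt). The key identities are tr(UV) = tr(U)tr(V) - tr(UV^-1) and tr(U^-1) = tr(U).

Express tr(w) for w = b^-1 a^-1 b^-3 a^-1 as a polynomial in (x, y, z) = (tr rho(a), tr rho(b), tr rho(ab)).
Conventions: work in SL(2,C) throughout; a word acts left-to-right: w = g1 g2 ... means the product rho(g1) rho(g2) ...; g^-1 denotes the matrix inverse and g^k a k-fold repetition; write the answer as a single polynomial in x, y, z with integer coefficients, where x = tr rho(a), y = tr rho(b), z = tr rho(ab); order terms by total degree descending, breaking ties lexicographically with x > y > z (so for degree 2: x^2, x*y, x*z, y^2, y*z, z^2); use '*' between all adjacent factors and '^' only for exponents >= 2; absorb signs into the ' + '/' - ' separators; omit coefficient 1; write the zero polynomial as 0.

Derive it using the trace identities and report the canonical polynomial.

y^2*z^2 - x*y*z - y^2 - z^2 + 2

trace(b^-1) = trace(b) = y
trace(b^-1 a) = trace(a) * trace(b) - trace(a b) = x*y - z
trace(b^-1 a^-1) = trace(b^-1) * trace(a) - trace(b^-1 a) = z
reduce: trace(b^-1 a^-1 b^-1) = trace(b^-1 a^-1) * trace(b) - trace(b^-1 a^-1 b) = y*z - x
so trace(b^-1 a^-1 b^-2) = trace(b^-1 a^-1 b^-1) * trace(b) - trace(b^-1 a^-1) = y^2*z - x*y - z
so trace(b^-2) = trace(b^-1) * trace(b) - trace(1) = y^2 - 2
trace(a b a) = trace(a) * trace(b a) - trace(b) = x*z - y
so trace(a b a b) = trace(b a) * trace(b a) - trace(1) = z^2 - 2
so trace(a b a b^-1) = trace(a b a) * trace(b) - trace(a b a b) = x*y*z - y^2 - z^2 + 2
trace(b^-2 a b a) = trace(a b a b^-1) * trace(b) - trace(a b a) = x*y^2*z - y^3 - y*z^2 - x*z + 3*y
trace(a^-1 b^-2 a b) = trace(b^-2 a b) * trace(a) - trace(b^-2 a b a) = -x*y^2*z + x^2*y + y^3 + y*z^2 - 3*y
so trace(b^-1 a^-1 b^-2 a) = trace(a^-1 b^-2 a) * trace(b) - trace(a^-1 b^-2 a b) = x*y^2*z - x^2*y - y*z^2 + y
so trace(b^-2 a^-1 b^-1 a^-1) = trace(b^-1 a^-1 b^-2) * trace(a) - trace(b^-1 a^-1 b^-2 a) = y*z^2 - x*z - y
trace(b^-1 a^-1 b^-3 a^-1) = trace(b^-2 a^-1 b^-1 a^-1) * trace(b) - trace(b^-2 a^-1 b^-1 a^-1 b) = y^2*z^2 - x*y*z - y^2 - z^2 + 2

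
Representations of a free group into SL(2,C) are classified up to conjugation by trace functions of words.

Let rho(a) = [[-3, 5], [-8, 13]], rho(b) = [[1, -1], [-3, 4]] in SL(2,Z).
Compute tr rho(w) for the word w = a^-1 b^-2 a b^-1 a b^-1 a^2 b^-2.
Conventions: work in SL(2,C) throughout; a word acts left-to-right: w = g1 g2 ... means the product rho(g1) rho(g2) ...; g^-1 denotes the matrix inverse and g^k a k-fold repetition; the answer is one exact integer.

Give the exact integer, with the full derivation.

3419610

rho(a^-1) = [[13, -5], [8, -3]]
... * rho(b^-1) = [[4, 1], [3, 1]]  ->  [[37, 8], [23, 5]]
... * rho(b^-1) = [[4, 1], [3, 1]]  ->  [[172, 45], [107, 28]]
... * rho(a) = [[-3, 5], [-8, 13]]  ->  [[-876, 1445], [-545, 899]]
... * rho(b^-1) = [[4, 1], [3, 1]]  ->  [[831, 569], [517, 354]]
... * rho(a) = [[-3, 5], [-8, 13]]  ->  [[-7045, 11552], [-4383, 7187]]
... * rho(b^-1) = [[4, 1], [3, 1]]  ->  [[6476, 4507], [4029, 2804]]
... * rho(a) = [[-3, 5], [-8, 13]]  ->  [[-55484, 90971], [-34519, 56597]]
... * rho(a) = [[-3, 5], [-8, 13]]  ->  [[-561316, 905203], [-349219, 563166]]
... * rho(b^-1) = [[4, 1], [3, 1]]  ->  [[470345, 343887], [292622, 213947]]
... * rho(b^-1) = [[4, 1], [3, 1]]  ->  [[2913041, 814232], [1812329, 506569]]
tr = 2913041 + 506569 = 3419610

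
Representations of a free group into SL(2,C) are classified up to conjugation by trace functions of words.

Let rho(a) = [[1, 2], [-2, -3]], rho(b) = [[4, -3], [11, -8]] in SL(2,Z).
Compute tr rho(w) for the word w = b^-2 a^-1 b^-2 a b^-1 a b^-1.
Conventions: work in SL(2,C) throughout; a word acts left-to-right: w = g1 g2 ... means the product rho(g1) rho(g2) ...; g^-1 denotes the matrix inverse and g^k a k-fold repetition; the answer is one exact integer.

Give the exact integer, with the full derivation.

-7749662

rho(b^-1) = [[-8, 3], [-11, 4]]
... * rho(b^-1) = [[-8, 3], [-11, 4]]  ->  [[31, -12], [44, -17]]
... * rho(a^-1) = [[-3, -2], [2, 1]]  ->  [[-117, -74], [-166, -105]]
... * rho(b^-1) = [[-8, 3], [-11, 4]]  ->  [[1750, -647], [2483, -918]]
... * rho(b^-1) = [[-8, 3], [-11, 4]]  ->  [[-6883, 2662], [-9766, 3777]]
... * rho(a) = [[1, 2], [-2, -3]]  ->  [[-12207, -21752], [-17320, -30863]]
... * rho(b^-1) = [[-8, 3], [-11, 4]]  ->  [[336928, -123629], [478053, -175412]]
... * rho(a) = [[1, 2], [-2, -3]]  ->  [[584186, 1044743], [828877, 1482342]]
... * rho(b^-1) = [[-8, 3], [-11, 4]]  ->  [[-16165661, 5931530], [-22936778, 8415999]]
tr = -16165661 + 8415999 = -7749662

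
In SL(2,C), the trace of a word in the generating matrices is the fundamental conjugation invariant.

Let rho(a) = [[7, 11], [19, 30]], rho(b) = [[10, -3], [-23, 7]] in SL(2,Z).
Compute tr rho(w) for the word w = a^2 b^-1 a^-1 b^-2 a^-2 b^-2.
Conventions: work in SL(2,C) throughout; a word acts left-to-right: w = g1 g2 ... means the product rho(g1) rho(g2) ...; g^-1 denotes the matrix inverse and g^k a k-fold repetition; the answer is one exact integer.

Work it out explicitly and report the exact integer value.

rho(a) = [[7, 11], [19, 30]]
... * rho(a) = [[7, 11], [19, 30]]  ->  [[258, 407], [703, 1109]]
... * rho(b^-1) = [[7, 3], [23, 10]]  ->  [[11167, 4844], [30428, 13199]]
... * rho(a^-1) = [[30, -11], [-19, 7]]  ->  [[242974, -88929], [662059, -242315]]
... * rho(b^-1) = [[7, 3], [23, 10]]  ->  [[-344549, -160368], [-938832, -436973]]
... * rho(b^-1) = [[7, 3], [23, 10]]  ->  [[-6100307, -2637327], [-16622203, -7186226]]
... * rho(a^-1) = [[30, -11], [-19, 7]]  ->  [[-132899997, 48642088], [-362127796, 132540651]]
... * rho(a^-1) = [[30, -11], [-19, 7]]  ->  [[-4911199582, 1802394583], [-13382106249, 4911190313]]
... * rho(b^-1) = [[7, 3], [23, 10]]  ->  [[7076678335, 3290347084], [19282633456, 8965584383]]
... * rho(b^-1) = [[7, 3], [23, 10]]  ->  [[125214731277, 54133505845], [341186875001, 147503744198]]
tr = 125214731277 + 147503744198 = 272718475475

272718475475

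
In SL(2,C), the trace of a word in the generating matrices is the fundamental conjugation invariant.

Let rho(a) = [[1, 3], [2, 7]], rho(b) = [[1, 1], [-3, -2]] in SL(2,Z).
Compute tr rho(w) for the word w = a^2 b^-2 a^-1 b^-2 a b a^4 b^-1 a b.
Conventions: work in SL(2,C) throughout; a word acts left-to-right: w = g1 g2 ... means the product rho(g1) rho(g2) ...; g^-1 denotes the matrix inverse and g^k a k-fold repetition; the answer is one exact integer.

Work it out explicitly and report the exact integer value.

-5704897288

rho(a) = [[1, 3], [2, 7]]
... * rho(a) = [[1, 3], [2, 7]]  ->  [[7, 24], [16, 55]]
... * rho(b^-1) = [[-2, -1], [3, 1]]  ->  [[58, 17], [133, 39]]
... * rho(b^-1) = [[-2, -1], [3, 1]]  ->  [[-65, -41], [-149, -94]]
... * rho(a^-1) = [[7, -3], [-2, 1]]  ->  [[-373, 154], [-855, 353]]
... * rho(b^-1) = [[-2, -1], [3, 1]]  ->  [[1208, 527], [2769, 1208]]
... * rho(b^-1) = [[-2, -1], [3, 1]]  ->  [[-835, -681], [-1914, -1561]]
... * rho(a) = [[1, 3], [2, 7]]  ->  [[-2197, -7272], [-5036, -16669]]
... * rho(b) = [[1, 1], [-3, -2]]  ->  [[19619, 12347], [44971, 28302]]
... * rho(a) = [[1, 3], [2, 7]]  ->  [[44313, 145286], [101575, 333027]]
... * rho(a) = [[1, 3], [2, 7]]  ->  [[334885, 1149941], [767629, 2635914]]
... * rho(a) = [[1, 3], [2, 7]]  ->  [[2634767, 9054242], [6039457, 20754285]]
... * rho(a) = [[1, 3], [2, 7]]  ->  [[20743251, 71283995], [47548027, 163398366]]
... * rho(b^-1) = [[-2, -1], [3, 1]]  ->  [[172365483, 50540744], [395099044, 115850339]]
... * rho(a) = [[1, 3], [2, 7]]  ->  [[273446971, 870881657], [626799722, 1996249505]]
... * rho(b) = [[1, 1], [-3, -2]]  ->  [[-2339198000, -1468316343], [-5361948793, -3365699288]]
tr = -2339198000 + -3365699288 = -5704897288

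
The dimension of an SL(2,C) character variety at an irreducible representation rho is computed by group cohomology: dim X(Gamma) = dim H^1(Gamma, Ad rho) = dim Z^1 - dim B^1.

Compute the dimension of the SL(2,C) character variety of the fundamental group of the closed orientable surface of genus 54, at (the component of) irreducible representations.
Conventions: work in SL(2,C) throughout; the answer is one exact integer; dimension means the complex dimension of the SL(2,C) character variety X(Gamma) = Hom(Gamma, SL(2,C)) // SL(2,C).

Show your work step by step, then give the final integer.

318

The genus-54 surface group: 2g = 108 generators, one relator prod [a_i, b_i].
Before the relator condition, cocycle space has dim 3*108 = 324.
H^2 = coker(d_2) is dual to H^0 = 0 at irreducible rho (Poincare duality), so d_2 is onto: dim Z^1 = 321.
Coboundaries contribute dim B^1 = 3 (injective at irreducible rho).
Hence dim X = 321 - 3 = 318.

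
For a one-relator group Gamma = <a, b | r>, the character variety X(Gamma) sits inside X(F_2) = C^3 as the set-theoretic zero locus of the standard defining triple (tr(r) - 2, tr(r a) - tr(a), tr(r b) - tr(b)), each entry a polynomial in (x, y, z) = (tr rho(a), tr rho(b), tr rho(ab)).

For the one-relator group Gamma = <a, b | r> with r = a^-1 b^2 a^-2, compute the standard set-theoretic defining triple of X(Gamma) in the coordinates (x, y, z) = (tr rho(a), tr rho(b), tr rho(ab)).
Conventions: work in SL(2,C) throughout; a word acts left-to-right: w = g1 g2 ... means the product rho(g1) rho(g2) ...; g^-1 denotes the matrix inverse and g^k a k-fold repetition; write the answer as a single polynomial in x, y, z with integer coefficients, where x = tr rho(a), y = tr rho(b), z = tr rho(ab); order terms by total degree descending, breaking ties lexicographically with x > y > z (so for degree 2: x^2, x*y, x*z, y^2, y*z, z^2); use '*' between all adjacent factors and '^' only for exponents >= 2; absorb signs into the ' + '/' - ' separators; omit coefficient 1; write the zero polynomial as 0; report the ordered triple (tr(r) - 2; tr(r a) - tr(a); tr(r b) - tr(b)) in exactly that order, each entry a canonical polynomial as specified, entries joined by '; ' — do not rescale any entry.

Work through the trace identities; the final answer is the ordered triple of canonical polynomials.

x^3*y^2 - x^2*y*z - x^3 - 2*x*y^2 + y*z + 3*x - 2; x^2*y^2 - x*y*z - x^2 - y^2 - x + 2; x^3*y^3 - 2*x^2*y^2*z - x^3*y - x*y^3 + x*y*z^2 + x^2*z + y^2*z + x*y - y - z

next, tr(b^2) = tr(b) tr(b) - tr(1) = y^2 - 2
and tr(b^2 a) = tr(b) tr(a b) - tr(a) = y*z - x
and tr(a^-1 b^2) = tr(b^2) tr(a) - tr(b^2 a) = x*y^2 - y*z - x
tr(a^-2 b^2) = tr(a^-1 b^2) tr(a) - tr(a^-1 b^2 a) = x^2*y^2 - x*y*z - x^2 - y^2 + 2
tr(a^-1 b^2 a^-2) = tr(a^-2 b^2) tr(a) - tr(a^-2 b^2 a) = x^3*y^2 - x^2*y*z - x^3 - 2*x*y^2 + y*z + 3*x
and tr(b^3) = tr(b) tr(b^2) - tr(b) = y^3 - 3*y
tr(b^3 a) = tr(b) tr(a b^2) - tr(a b) = y^2*z - x*y - z
and tr(b a^-1 b^2) = tr(b^3) tr(a) - tr(b^3 a) = x*y^3 - y^2*z - 2*x*y + z
and tr(a b a b) = tr(b a) tr(b a) - tr(1) = z^2 - 2
next, tr(a b a) = tr(a) tr(b a) - tr(b) = x*z - y
tr(b^2 a b a) = tr(b) tr(a b a b) - tr(a b a) = y*z^2 - x*z - y
tr(b a^-1 b^2 a) = tr(b^2 a b) tr(a) - tr(b^2 a b a) = x*y^2*z - x^2*y - y*z^2 + y
tr(b a^-1 b^2 a^-1) = tr(b a^-1 b^2) tr(a) - tr(b a^-1 b^2 a) = x^2*y^3 - 2*x*y^2*z - x^2*y + y*z^2 + x*z - y
tr(a^-1 b^2 a^-2 b) = tr(b a^-1 b^2 a^-1) tr(a) - tr(b a^-1 b^2) = x^3*y^3 - 2*x^2*y^2*z - x^3*y - x*y^3 + x*y*z^2 + x^2*z + y^2*z + x*y - z
assemble the triple (tr(r) - 2; tr(r a) - x; tr(r b) - y)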